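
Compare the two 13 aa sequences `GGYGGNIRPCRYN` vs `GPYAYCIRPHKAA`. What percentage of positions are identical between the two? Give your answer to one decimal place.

38.5%

Mismatches at positions 2, 4, 5, 6, 10, 11, 12, 13 (1-based): 8 of 13.
Identical positions: 5/13 = 38.46% → 38.5%.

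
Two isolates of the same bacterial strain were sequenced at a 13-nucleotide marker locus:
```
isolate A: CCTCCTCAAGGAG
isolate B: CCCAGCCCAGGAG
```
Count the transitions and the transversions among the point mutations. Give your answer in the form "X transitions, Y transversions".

2 transitions, 3 transversions

Transitions (purine↔purine or pyrimidine↔pyrimidine): 3 T→C, 6 T→C.
Transversions (purine↔pyrimidine): 4 C→A, 5 C→G, 8 A→C.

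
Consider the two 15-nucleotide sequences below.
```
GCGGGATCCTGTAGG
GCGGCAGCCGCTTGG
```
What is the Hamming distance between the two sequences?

5

Comparing position by position, 5 positions differ: 5 (G/C), 7 (T/G), 10 (T/G), 11 (G/C), 13 (A/T).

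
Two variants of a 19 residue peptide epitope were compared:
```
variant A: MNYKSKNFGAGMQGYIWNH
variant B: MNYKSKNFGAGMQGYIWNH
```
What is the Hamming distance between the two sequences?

0

The two sequences are identical at every position.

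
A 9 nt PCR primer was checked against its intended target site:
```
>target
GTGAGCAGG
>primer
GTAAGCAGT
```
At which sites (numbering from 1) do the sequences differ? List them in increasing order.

Differences at site 3 (G→A), site 9 (G→T).

3, 9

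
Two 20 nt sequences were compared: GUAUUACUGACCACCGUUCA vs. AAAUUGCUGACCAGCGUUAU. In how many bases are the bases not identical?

Comparing position by position, 6 bases differ: 1 (G/A), 2 (U/A), 6 (A/G), 14 (C/G), 19 (C/A), 20 (A/U).

6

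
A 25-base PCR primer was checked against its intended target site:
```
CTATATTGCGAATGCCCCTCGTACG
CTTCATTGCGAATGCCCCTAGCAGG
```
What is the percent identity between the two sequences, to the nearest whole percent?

80%

5 positions differ (3, 4, 20, 22, 24), so 20 of 25 match: 20/25 = 80%.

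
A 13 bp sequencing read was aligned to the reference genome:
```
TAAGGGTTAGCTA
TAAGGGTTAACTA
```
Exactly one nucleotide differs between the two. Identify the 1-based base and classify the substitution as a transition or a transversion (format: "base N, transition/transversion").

base 10, transition

Base 10 changes G→A. G is a purine and A is a purine, so this is a transition.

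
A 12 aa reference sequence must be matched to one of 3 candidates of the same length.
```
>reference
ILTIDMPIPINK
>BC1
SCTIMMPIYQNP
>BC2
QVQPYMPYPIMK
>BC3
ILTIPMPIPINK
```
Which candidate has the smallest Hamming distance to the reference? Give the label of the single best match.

Hamming distances to reference — BC1: 6; BC2: 7; BC3: 1.
Smallest is BC3 with 1 mismatch.

BC3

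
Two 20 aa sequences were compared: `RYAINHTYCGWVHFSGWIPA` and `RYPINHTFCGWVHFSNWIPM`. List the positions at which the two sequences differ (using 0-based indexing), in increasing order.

Differences at position 2 (A→P), position 7 (Y→F), position 15 (G→N), position 19 (A→M).

2, 7, 15, 19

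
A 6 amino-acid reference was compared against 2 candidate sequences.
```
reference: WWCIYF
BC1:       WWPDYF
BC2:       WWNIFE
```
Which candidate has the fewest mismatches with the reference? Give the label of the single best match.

BC1

Hamming distances to reference — BC1: 2; BC2: 3.
Smallest is BC1 with 2 mismatches.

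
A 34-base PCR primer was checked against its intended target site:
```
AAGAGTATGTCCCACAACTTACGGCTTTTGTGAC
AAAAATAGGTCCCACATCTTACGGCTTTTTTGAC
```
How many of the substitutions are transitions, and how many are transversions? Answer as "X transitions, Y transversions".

Transitions (purine↔purine or pyrimidine↔pyrimidine): 3 G→A, 5 G→A.
Transversions (purine↔pyrimidine): 8 T→G, 17 A→T, 30 G→T.

2 transitions, 3 transversions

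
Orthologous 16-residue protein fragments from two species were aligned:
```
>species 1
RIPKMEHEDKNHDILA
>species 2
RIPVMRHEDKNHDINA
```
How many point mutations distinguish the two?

Comparing position by position, 3 residues differ: 4 (K/V), 6 (E/R), 15 (L/N).

3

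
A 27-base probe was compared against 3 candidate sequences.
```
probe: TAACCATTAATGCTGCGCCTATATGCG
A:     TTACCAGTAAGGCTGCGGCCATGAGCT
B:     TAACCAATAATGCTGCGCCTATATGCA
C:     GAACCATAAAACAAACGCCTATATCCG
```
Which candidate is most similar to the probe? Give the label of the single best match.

B

Hamming distances to probe — A: 8; B: 2; C: 8.
Smallest is B with 2 mismatches.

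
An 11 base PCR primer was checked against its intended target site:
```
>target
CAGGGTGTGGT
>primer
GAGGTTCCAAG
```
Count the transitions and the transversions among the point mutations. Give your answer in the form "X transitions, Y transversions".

3 transitions, 4 transversions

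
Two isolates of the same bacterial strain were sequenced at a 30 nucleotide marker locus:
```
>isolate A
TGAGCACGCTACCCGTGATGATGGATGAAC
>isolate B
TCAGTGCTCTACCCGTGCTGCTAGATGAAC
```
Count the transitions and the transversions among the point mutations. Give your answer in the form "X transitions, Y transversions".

Transitions (purine↔purine or pyrimidine↔pyrimidine): 5 C→T, 6 A→G, 23 G→A.
Transversions (purine↔pyrimidine): 2 G→C, 8 G→T, 18 A→C, 21 A→C.

3 transitions, 4 transversions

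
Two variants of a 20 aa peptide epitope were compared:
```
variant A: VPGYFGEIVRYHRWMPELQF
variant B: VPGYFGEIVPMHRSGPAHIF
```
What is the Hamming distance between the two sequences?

7

Mismatches (1-based): residue 10: R→P; residue 11: Y→M; residue 14: W→S; residue 15: M→G; residue 17: E→A; residue 18: L→H; residue 19: Q→I.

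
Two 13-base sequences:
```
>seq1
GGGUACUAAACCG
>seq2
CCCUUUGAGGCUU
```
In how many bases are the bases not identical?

The sequences differ at bases 1, 2, 3, 5, 6, 7, 9, 10, 12, 13 (1-based) — 10 in total.

10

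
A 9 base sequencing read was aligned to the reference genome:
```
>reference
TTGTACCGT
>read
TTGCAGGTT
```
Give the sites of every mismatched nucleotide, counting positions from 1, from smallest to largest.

4, 6, 7, 8

Differences at site 4 (T→C), site 6 (C→G), site 7 (C→G), site 8 (G→T).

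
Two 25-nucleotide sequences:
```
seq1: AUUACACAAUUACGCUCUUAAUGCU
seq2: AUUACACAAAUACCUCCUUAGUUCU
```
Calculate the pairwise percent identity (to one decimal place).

76.0%

6 positions differ (10, 14, 15, 16, 21, 23), so 19 of 25 match: 19/25 = 76%.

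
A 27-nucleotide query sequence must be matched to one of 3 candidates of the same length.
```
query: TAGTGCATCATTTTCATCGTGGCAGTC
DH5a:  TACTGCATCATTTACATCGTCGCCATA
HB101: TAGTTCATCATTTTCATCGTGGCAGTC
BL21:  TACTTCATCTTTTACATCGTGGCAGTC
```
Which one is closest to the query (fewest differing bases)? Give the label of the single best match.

DH5a differs at 6 bases; HB101 differs at 1 base; BL21 differs at 4 bases. The closest is HB101.

HB101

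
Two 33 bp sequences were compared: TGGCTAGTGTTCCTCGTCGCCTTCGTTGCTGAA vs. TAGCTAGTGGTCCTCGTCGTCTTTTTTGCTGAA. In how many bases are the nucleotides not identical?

5

Mismatches (1-based): base 2: G→A; base 10: T→G; base 20: C→T; base 24: C→T; base 25: G→T.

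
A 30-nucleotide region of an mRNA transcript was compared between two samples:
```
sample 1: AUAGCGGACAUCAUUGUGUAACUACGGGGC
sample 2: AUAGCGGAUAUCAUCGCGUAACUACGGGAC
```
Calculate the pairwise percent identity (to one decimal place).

86.7%

4 positions differ (9, 15, 17, 29), so 26 of 30 match: 26/30 = 86.67%.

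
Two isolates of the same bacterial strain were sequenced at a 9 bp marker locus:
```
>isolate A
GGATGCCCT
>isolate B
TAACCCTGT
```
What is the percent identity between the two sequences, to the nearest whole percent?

33%

6 positions differ (1, 2, 4, 5, 7, 8), so 3 of 9 match: 3/9 = 33.33%.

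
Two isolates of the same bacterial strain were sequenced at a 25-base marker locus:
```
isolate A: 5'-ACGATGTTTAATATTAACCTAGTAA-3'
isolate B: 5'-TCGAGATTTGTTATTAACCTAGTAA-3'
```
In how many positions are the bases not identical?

5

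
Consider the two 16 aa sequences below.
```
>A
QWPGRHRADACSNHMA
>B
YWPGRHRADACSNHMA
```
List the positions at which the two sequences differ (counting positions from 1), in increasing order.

1

Differences at position 1 (Q→Y).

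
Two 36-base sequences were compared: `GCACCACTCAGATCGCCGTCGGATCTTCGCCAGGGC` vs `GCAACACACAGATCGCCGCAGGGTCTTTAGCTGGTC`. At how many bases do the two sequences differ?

10

The sequences differ at bases 4, 8, 19, 20, 23, 28, 29, 30, 32, 35 (1-based) — 10 in total.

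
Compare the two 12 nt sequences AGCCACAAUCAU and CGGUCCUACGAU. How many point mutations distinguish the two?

Mismatches (1-based): base 1: A→C; base 3: C→G; base 4: C→U; base 5: A→C; base 7: A→U; base 9: U→C; base 10: C→G.

7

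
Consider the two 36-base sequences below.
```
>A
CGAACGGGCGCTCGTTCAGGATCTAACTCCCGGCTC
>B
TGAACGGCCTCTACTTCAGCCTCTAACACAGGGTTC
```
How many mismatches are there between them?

The sequences differ at positions 1, 8, 10, 13, 14, 20, 21, 28, 30, 31, 34 (1-based) — 11 in total.

11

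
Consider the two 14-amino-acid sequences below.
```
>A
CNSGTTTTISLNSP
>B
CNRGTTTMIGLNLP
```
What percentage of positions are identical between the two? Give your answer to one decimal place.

Mismatches at positions 3, 8, 10, 13 (1-based): 4 of 14.
Identical positions: 10/14 = 71.43% → 71.4%.

71.4%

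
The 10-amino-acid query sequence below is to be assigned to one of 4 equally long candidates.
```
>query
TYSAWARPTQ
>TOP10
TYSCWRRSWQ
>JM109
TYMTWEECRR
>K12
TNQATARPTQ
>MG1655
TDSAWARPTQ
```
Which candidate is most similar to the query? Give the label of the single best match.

Hamming distances to query — TOP10: 4; JM109: 7; K12: 3; MG1655: 1.
Smallest is MG1655 with 1 mismatch.

MG1655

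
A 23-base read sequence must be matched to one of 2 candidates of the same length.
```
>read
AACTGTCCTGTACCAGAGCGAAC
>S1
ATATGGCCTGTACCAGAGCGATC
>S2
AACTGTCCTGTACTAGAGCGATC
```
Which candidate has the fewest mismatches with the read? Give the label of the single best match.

S2

Hamming distances to read — S1: 4; S2: 2.
Smallest is S2 with 2 mismatches.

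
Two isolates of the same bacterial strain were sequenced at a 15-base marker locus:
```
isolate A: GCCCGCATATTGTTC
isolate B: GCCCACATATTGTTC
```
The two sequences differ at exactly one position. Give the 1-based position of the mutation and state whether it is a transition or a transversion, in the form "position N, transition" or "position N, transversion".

position 5, transition

Position 5 changes G→A. G is a purine and A is a purine, so this is a transition.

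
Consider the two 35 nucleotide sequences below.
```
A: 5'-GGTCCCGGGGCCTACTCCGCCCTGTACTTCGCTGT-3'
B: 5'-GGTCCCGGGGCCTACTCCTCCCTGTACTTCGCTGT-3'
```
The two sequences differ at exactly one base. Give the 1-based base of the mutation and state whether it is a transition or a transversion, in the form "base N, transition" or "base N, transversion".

base 19, transversion

The sequences differ only at base 19: G→T (purine→pyrimidine), a transversion.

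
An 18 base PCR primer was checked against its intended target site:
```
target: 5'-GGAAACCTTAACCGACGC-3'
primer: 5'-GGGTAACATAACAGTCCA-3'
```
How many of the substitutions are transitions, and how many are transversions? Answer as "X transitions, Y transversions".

1 transition, 7 transversions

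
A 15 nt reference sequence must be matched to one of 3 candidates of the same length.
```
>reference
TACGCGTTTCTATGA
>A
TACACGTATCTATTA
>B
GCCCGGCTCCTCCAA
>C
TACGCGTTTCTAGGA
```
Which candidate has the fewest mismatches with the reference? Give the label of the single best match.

Hamming distances to reference — A: 3; B: 9; C: 1.
Smallest is C with 1 mismatch.

C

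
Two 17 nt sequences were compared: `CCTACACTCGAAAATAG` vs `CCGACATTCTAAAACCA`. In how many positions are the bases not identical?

6

Mismatches (1-based): position 3: T→G; position 7: C→T; position 10: G→T; position 15: T→C; position 16: A→C; position 17: G→A.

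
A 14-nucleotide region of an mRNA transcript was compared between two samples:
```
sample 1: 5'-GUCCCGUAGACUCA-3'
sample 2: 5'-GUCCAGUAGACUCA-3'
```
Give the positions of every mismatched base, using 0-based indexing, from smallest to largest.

Scanning 0-based: 4: C/A.

4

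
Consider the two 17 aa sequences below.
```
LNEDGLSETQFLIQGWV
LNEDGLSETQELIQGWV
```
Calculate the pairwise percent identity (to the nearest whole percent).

94%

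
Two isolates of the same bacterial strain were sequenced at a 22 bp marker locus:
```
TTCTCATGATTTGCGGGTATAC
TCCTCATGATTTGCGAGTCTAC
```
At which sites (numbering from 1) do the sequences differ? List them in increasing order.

Scanning 1-based: 2: T/C; 16: G/A; 19: A/C.

2, 16, 19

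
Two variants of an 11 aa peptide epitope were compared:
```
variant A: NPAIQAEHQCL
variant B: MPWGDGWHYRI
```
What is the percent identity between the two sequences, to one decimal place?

18.2%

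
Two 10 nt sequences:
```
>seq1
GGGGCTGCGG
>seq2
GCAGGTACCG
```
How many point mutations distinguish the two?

The sequences differ at bases 2, 3, 5, 7, 9 (1-based) — 5 in total.

5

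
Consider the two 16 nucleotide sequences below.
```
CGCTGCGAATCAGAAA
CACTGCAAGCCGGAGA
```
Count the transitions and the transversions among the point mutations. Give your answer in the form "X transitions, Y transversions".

6 transitions, 0 transversions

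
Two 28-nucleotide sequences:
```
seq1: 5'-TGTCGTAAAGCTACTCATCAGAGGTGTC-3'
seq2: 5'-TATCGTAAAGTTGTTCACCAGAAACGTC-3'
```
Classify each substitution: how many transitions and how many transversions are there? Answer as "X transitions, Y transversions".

Mismatches (1-based):
base 2: G→A (purine→purine, transition)
base 11: C→T (pyrimidine→pyrimidine, transition)
base 13: A→G (purine→purine, transition)
base 14: C→T (pyrimidine→pyrimidine, transition)
base 18: T→C (pyrimidine→pyrimidine, transition)
base 23: G→A (purine→purine, transition)
base 24: G→A (purine→purine, transition)
base 25: T→C (pyrimidine→pyrimidine, transition)

8 transitions, 0 transversions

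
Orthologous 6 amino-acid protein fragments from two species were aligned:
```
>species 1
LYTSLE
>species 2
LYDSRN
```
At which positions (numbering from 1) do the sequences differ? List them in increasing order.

Scanning 1-based: 3: T/D; 5: L/R; 6: E/N.

3, 5, 6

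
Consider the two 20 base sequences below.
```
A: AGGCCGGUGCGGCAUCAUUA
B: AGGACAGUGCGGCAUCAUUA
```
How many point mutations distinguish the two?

2

Comparing position by position, 2 bases differ: 4 (C/A), 6 (G/A).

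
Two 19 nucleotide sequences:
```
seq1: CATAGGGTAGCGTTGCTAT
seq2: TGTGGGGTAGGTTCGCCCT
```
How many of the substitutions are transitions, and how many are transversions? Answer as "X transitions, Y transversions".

5 transitions, 3 transversions

Mismatches (1-based):
position 1: C→T (pyrimidine→pyrimidine, transition)
position 2: A→G (purine→purine, transition)
position 4: A→G (purine→purine, transition)
position 11: C→G (pyrimidine→purine, transversion)
position 12: G→T (purine→pyrimidine, transversion)
position 14: T→C (pyrimidine→pyrimidine, transition)
position 17: T→C (pyrimidine→pyrimidine, transition)
position 18: A→C (purine→pyrimidine, transversion)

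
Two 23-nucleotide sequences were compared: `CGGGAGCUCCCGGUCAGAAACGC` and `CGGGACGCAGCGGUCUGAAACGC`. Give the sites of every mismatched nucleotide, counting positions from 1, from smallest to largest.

Differences at site 6 (G→C), site 7 (C→G), site 8 (U→C), site 9 (C→A), site 10 (C→G), site 16 (A→U).

6, 7, 8, 9, 10, 16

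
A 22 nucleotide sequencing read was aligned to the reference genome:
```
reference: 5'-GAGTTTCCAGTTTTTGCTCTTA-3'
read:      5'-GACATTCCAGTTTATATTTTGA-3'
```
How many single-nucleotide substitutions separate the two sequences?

7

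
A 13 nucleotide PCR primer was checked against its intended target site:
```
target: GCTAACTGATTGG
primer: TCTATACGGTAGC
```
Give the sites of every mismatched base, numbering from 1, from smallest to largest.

1, 5, 6, 7, 9, 11, 13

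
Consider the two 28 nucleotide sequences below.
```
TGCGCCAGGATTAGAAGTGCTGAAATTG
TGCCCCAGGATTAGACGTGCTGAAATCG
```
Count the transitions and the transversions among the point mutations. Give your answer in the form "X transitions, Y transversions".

1 transition, 2 transversions

Mismatches (1-based):
base 4: G→C (purine→pyrimidine, transversion)
base 16: A→C (purine→pyrimidine, transversion)
base 27: T→C (pyrimidine→pyrimidine, transition)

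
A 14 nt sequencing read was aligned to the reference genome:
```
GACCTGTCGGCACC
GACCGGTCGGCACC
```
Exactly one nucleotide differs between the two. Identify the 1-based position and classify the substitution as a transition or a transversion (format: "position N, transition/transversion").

position 5, transversion

The sequences differ only at position 5: T→G (pyrimidine→purine), a transversion.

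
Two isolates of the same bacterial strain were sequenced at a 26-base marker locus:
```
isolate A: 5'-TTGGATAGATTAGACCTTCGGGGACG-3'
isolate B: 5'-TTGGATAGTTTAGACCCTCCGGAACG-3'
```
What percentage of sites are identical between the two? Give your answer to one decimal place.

Mismatches at positions 9, 17, 20, 23 (1-based): 4 of 26.
Identical positions: 22/26 = 84.62% → 84.6%.

84.6%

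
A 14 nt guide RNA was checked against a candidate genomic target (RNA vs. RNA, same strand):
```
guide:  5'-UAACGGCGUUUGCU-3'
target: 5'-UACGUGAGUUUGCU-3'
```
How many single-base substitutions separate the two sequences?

The sequences differ at bases 3, 4, 5, 7 (1-based) — 4 in total.

4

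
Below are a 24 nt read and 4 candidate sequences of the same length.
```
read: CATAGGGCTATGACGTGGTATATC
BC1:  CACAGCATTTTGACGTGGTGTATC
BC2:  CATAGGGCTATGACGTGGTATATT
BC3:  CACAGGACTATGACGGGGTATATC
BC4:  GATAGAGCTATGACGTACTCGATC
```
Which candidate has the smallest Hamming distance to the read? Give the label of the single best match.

BC2

BC1 differs at 6 positions; BC2 differs at 1 position; BC3 differs at 3 positions; BC4 differs at 6 positions. The closest is BC2.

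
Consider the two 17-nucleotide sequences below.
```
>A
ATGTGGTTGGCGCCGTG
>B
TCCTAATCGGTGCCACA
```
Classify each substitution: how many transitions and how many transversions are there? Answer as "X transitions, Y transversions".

Mismatches (1-based):
position 1: A→T (purine→pyrimidine, transversion)
position 2: T→C (pyrimidine→pyrimidine, transition)
position 3: G→C (purine→pyrimidine, transversion)
position 5: G→A (purine→purine, transition)
position 6: G→A (purine→purine, transition)
position 8: T→C (pyrimidine→pyrimidine, transition)
position 11: C→T (pyrimidine→pyrimidine, transition)
position 15: G→A (purine→purine, transition)
position 16: T→C (pyrimidine→pyrimidine, transition)
position 17: G→A (purine→purine, transition)

8 transitions, 2 transversions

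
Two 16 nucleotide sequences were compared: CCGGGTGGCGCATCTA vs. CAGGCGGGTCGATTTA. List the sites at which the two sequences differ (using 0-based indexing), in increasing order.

Scanning 0-based: 1: C/A; 4: G/C; 5: T/G; 8: C/T; 9: G/C; 10: C/G; 13: C/T.

1, 4, 5, 8, 9, 10, 13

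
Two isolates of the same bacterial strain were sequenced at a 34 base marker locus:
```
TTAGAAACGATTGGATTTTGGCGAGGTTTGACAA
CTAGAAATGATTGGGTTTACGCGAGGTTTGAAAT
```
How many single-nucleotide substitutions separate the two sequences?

Mismatches (1-based): base 1: T→C; base 8: C→T; base 15: A→G; base 19: T→A; base 20: G→C; base 32: C→A; base 34: A→T.

7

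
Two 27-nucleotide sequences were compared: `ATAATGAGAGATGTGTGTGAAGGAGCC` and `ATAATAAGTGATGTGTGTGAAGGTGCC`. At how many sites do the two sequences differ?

3

The sequences differ at sites 6, 9, 24 (1-based) — 3 in total.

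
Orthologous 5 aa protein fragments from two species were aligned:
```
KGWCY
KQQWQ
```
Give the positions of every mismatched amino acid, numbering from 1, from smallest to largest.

Scanning 1-based: 2: G/Q; 3: W/Q; 4: C/W; 5: Y/Q.

2, 3, 4, 5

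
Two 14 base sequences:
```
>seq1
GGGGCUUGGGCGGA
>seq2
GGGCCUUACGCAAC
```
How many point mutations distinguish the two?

The sequences differ at positions 4, 8, 9, 12, 13, 14 (1-based) — 6 in total.

6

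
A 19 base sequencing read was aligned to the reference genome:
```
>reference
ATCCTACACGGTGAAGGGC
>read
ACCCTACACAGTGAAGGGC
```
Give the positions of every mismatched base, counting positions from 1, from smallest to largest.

2, 10

Differences at position 2 (T→C), position 10 (G→A).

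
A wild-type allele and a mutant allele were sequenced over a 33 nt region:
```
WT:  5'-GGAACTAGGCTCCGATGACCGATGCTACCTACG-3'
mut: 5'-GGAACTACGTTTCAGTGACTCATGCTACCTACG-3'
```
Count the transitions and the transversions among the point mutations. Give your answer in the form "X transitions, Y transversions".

Mismatches (1-based):
position 8: G→C (purine→pyrimidine, transversion)
position 10: C→T (pyrimidine→pyrimidine, transition)
position 12: C→T (pyrimidine→pyrimidine, transition)
position 14: G→A (purine→purine, transition)
position 15: A→G (purine→purine, transition)
position 20: C→T (pyrimidine→pyrimidine, transition)
position 21: G→C (purine→pyrimidine, transversion)

5 transitions, 2 transversions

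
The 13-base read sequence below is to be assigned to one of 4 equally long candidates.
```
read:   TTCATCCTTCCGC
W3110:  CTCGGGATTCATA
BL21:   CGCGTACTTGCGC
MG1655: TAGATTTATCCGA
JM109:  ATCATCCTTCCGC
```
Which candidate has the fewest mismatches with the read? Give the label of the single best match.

W3110 differs at 8 bases; BL21 differs at 5 bases; MG1655 differs at 6 bases; JM109 differs at 1 base. The closest is JM109.

JM109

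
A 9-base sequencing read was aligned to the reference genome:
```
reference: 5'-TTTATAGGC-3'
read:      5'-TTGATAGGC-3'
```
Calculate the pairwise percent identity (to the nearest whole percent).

89%

1 position differs (3), so 8 of 9 match: 8/9 = 88.89%.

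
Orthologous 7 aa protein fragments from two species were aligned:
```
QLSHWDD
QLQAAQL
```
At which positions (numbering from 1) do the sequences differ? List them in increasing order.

Scanning 1-based: 3: S/Q; 4: H/A; 5: W/A; 6: D/Q; 7: D/L.

3, 4, 5, 6, 7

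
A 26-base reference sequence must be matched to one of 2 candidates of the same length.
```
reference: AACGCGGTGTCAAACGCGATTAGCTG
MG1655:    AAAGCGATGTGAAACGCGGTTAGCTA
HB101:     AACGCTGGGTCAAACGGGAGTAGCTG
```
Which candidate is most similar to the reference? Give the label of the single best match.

HB101

MG1655 differs at 5 sites; HB101 differs at 4 sites. The closest is HB101.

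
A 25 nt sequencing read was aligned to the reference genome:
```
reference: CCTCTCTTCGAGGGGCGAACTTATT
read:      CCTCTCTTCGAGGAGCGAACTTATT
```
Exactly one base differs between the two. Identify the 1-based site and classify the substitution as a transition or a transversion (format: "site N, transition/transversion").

Site 14 changes G→A. G is a purine and A is a purine, so this is a transition.

site 14, transition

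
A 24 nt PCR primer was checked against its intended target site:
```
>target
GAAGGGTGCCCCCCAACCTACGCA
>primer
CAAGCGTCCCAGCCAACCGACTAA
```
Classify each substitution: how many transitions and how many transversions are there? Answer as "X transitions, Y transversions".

Mismatches (1-based):
base 1: G→C (purine→pyrimidine, transversion)
base 5: G→C (purine→pyrimidine, transversion)
base 8: G→C (purine→pyrimidine, transversion)
base 11: C→A (pyrimidine→purine, transversion)
base 12: C→G (pyrimidine→purine, transversion)
base 19: T→G (pyrimidine→purine, transversion)
base 22: G→T (purine→pyrimidine, transversion)
base 23: C→A (pyrimidine→purine, transversion)

0 transitions, 8 transversions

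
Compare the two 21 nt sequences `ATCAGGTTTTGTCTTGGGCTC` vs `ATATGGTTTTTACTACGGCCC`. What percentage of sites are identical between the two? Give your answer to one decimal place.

Mismatches at positions 3, 4, 11, 12, 15, 16, 20 (1-based): 7 of 21.
Identical positions: 14/21 = 66.67% → 66.7%.

66.7%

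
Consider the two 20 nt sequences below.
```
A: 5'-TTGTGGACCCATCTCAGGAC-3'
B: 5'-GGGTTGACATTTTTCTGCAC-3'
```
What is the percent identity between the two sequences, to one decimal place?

55.0%

Mismatches at positions 1, 2, 5, 9, 10, 11, 13, 16, 18 (1-based): 9 of 20.
Identical positions: 11/20 = 55% → 55.0%.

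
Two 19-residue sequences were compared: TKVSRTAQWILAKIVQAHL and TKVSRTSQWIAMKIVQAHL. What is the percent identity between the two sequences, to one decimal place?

84.2%

3 positions differ (7, 11, 12), so 16 of 19 match: 16/19 = 84.21%.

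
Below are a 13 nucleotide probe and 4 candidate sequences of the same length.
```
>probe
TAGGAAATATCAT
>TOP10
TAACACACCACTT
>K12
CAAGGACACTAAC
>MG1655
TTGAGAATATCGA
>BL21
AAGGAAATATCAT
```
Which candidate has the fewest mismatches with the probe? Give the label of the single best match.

Hamming distances to probe — TOP10: 7; K12: 8; MG1655: 5; BL21: 1.
Smallest is BL21 with 1 mismatch.

BL21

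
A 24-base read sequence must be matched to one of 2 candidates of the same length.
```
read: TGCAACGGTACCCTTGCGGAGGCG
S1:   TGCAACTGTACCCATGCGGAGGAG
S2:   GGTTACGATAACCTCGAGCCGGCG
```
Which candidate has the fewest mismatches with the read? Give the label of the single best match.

S1 differs at 3 sites; S2 differs at 9 sites. The closest is S1.

S1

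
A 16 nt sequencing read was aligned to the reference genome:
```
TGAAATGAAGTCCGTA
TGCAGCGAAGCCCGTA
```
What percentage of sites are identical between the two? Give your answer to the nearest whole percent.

75%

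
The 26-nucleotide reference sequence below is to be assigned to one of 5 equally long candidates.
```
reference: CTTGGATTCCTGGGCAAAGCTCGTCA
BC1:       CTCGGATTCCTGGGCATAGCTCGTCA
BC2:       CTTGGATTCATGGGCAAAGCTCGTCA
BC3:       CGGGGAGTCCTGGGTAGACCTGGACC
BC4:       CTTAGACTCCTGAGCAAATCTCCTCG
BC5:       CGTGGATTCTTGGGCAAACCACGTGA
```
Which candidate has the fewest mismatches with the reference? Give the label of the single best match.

BC1 differs at 2 positions; BC2 differs at 1 position; BC3 differs at 9 positions; BC4 differs at 6 positions; BC5 differs at 5 positions. The closest is BC2.

BC2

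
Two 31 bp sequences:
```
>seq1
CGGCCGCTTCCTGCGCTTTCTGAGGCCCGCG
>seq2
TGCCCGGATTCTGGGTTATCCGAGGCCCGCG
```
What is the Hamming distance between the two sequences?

9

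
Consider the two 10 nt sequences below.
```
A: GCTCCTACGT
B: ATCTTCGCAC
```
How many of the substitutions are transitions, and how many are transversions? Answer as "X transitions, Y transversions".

Transitions (purine↔purine or pyrimidine↔pyrimidine): 1 G→A, 2 C→T, 3 T→C, 4 C→T, 5 C→T, 6 T→C, 7 A→G, 9 G→A, 10 T→C.
Transversions (purine↔pyrimidine): none.

9 transitions, 0 transversions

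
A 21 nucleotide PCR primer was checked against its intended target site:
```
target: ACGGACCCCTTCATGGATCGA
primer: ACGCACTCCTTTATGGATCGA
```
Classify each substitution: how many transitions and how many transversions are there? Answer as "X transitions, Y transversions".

2 transitions, 1 transversion

Mismatches (1-based):
base 4: G→C (purine→pyrimidine, transversion)
base 7: C→T (pyrimidine→pyrimidine, transition)
base 12: C→T (pyrimidine→pyrimidine, transition)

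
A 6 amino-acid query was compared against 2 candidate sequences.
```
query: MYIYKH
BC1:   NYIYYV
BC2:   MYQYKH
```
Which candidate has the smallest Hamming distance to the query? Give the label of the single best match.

Hamming distances to query — BC1: 3; BC2: 1.
Smallest is BC2 with 1 mismatch.

BC2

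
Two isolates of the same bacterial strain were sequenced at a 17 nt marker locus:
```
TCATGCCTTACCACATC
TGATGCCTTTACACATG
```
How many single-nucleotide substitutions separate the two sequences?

4

The sequences differ at sites 2, 10, 11, 17 (1-based) — 4 in total.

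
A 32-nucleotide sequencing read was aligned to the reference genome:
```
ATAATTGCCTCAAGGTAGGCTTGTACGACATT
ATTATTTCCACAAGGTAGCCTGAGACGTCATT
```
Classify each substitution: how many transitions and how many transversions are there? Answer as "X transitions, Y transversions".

1 transition, 7 transversions

Transitions (purine↔purine or pyrimidine↔pyrimidine): 23 G→A.
Transversions (purine↔pyrimidine): 3 A→T, 7 G→T, 10 T→A, 19 G→C, 22 T→G, 24 T→G, 28 A→T.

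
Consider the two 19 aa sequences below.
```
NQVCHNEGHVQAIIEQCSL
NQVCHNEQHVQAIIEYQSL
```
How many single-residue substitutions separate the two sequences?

3

The sequences differ at residues 8, 16, 17 (1-based) — 3 in total.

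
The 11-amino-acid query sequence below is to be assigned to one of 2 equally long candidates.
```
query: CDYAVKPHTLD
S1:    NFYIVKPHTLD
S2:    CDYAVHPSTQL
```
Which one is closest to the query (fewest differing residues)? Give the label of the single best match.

S1

Hamming distances to query — S1: 3; S2: 4.
Smallest is S1 with 3 mismatches.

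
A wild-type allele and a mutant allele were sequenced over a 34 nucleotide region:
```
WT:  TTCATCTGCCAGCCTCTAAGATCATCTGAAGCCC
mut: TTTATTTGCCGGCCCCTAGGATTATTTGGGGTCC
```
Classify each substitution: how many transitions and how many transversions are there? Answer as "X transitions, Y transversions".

10 transitions, 0 transversions

Mismatches (1-based):
position 3: C→T (pyrimidine→pyrimidine, transition)
position 6: C→T (pyrimidine→pyrimidine, transition)
position 11: A→G (purine→purine, transition)
position 15: T→C (pyrimidine→pyrimidine, transition)
position 19: A→G (purine→purine, transition)
position 23: C→T (pyrimidine→pyrimidine, transition)
position 26: C→T (pyrimidine→pyrimidine, transition)
position 29: A→G (purine→purine, transition)
position 30: A→G (purine→purine, transition)
position 32: C→T (pyrimidine→pyrimidine, transition)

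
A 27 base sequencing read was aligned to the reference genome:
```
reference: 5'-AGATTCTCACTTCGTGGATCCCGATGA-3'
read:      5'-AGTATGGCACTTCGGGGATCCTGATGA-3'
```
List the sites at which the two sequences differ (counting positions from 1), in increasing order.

Scanning 1-based: 3: A/T; 4: T/A; 6: C/G; 7: T/G; 15: T/G; 22: C/T.

3, 4, 6, 7, 15, 22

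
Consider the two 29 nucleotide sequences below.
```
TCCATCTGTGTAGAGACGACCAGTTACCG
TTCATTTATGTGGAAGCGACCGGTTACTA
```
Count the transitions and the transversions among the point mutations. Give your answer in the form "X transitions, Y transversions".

9 transitions, 0 transversions

Transitions (purine↔purine or pyrimidine↔pyrimidine): 2 C→T, 6 C→T, 8 G→A, 12 A→G, 15 G→A, 16 A→G, 22 A→G, 28 C→T, 29 G→A.
Transversions (purine↔pyrimidine): none.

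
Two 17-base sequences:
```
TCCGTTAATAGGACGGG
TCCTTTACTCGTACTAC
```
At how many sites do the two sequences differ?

7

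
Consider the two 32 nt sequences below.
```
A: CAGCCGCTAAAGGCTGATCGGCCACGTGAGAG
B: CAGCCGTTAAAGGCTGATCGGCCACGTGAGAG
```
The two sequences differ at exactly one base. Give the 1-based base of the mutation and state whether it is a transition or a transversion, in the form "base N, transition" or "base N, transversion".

base 7, transition

The sequences differ only at base 7: C→T (pyrimidine→pyrimidine), a transition.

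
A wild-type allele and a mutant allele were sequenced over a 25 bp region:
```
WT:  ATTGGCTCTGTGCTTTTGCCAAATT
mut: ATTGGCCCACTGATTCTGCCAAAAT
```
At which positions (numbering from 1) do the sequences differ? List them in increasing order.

7, 9, 10, 13, 16, 24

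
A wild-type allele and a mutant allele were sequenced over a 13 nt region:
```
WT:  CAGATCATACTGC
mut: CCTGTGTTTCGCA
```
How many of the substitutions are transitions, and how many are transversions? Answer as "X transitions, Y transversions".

1 transition, 8 transversions

Mismatches (1-based):
position 2: A→C (purine→pyrimidine, transversion)
position 3: G→T (purine→pyrimidine, transversion)
position 4: A→G (purine→purine, transition)
position 6: C→G (pyrimidine→purine, transversion)
position 7: A→T (purine→pyrimidine, transversion)
position 9: A→T (purine→pyrimidine, transversion)
position 11: T→G (pyrimidine→purine, transversion)
position 12: G→C (purine→pyrimidine, transversion)
position 13: C→A (pyrimidine→purine, transversion)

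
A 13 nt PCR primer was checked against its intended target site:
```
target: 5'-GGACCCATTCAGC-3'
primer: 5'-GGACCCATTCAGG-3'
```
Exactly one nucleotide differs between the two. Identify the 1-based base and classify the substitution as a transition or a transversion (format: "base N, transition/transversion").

The sequences differ only at base 13: C→G (pyrimidine→purine), a transversion.

base 13, transversion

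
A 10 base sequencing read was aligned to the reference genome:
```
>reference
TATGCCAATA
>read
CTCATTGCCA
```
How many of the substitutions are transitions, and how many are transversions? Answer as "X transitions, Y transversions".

7 transitions, 2 transversions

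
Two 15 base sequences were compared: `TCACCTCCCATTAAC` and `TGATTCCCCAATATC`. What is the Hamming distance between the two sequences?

6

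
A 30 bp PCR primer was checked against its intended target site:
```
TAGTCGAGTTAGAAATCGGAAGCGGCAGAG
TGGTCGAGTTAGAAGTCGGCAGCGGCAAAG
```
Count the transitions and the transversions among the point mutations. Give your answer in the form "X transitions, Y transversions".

Mismatches (1-based):
position 2: A→G (purine→purine, transition)
position 15: A→G (purine→purine, transition)
position 20: A→C (purine→pyrimidine, transversion)
position 28: G→A (purine→purine, transition)

3 transitions, 1 transversion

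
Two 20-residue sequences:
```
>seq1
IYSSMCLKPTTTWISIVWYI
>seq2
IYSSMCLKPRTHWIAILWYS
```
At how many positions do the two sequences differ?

The sequences differ at positions 10, 12, 15, 17, 20 (1-based) — 5 in total.

5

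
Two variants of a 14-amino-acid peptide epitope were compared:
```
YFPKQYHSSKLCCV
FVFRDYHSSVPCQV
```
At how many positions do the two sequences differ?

Comparing position by position, 8 positions differ: 1 (Y/F), 2 (F/V), 3 (P/F), 4 (K/R), 5 (Q/D), 10 (K/V), 11 (L/P), 13 (C/Q).

8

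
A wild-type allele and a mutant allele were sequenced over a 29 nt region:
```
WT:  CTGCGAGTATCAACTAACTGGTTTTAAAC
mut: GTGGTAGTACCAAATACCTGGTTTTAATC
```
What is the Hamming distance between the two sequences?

7

The sequences differ at sites 1, 4, 5, 10, 14, 17, 28 (1-based) — 7 in total.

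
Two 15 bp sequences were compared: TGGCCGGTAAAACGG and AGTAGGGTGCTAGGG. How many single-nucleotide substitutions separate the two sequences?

8

Comparing position by position, 8 positions differ: 1 (T/A), 3 (G/T), 4 (C/A), 5 (C/G), 9 (A/G), 10 (A/C), 11 (A/T), 13 (C/G).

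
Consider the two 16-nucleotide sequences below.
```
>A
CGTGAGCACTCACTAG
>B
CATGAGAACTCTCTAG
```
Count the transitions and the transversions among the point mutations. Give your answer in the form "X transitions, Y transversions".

1 transition, 2 transversions

Mismatches (1-based):
base 2: G→A (purine→purine, transition)
base 7: C→A (pyrimidine→purine, transversion)
base 12: A→T (purine→pyrimidine, transversion)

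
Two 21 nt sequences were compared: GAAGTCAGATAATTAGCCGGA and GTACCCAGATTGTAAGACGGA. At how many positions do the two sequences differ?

7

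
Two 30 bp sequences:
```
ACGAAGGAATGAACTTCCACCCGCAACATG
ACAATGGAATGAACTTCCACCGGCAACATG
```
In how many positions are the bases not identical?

The sequences differ at positions 3, 5, 22 (1-based) — 3 in total.

3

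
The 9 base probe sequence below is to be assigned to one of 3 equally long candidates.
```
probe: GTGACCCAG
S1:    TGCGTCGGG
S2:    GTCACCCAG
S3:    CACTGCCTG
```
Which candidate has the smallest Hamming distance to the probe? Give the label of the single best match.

S2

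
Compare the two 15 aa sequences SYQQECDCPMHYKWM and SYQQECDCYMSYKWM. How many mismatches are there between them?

2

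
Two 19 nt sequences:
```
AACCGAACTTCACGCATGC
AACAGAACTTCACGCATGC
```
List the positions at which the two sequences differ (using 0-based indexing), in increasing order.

3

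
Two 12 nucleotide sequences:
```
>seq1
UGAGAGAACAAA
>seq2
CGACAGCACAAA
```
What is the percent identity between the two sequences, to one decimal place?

Mismatches at positions 1, 4, 7 (1-based): 3 of 12.
Identical positions: 9/12 = 75% → 75.0%.

75.0%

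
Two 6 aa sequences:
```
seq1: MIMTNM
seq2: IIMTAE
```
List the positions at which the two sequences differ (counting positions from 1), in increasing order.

1, 5, 6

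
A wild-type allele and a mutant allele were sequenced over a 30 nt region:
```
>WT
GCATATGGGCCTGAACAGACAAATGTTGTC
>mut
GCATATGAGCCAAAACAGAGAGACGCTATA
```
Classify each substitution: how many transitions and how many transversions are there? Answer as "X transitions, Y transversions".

6 transitions, 3 transversions

Transitions (purine↔purine or pyrimidine↔pyrimidine): 8 G→A, 13 G→A, 22 A→G, 24 T→C, 26 T→C, 28 G→A.
Transversions (purine↔pyrimidine): 12 T→A, 20 C→G, 30 C→A.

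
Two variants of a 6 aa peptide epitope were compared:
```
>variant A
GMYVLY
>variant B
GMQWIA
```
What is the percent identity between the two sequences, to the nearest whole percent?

4 positions differ (3, 4, 5, 6), so 2 of 6 match: 2/6 = 33.33%.

33%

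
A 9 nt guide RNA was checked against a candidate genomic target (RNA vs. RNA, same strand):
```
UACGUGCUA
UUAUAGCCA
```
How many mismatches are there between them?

The sequences differ at bases 2, 3, 4, 5, 8 (1-based) — 5 in total.

5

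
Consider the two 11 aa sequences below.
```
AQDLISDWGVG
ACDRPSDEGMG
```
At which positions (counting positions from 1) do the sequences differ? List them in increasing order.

2, 4, 5, 8, 10

Scanning 1-based: 2: Q/C; 4: L/R; 5: I/P; 8: W/E; 10: V/M.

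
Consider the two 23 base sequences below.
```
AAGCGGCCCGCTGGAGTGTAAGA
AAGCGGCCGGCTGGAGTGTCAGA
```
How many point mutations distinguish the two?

2

The sequences differ at sites 9, 20 (1-based) — 2 in total.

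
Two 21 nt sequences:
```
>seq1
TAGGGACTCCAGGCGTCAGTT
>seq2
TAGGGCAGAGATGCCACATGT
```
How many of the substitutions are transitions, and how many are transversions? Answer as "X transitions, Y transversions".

0 transitions, 10 transversions

Mismatches (1-based):
position 6: A→C (purine→pyrimidine, transversion)
position 7: C→A (pyrimidine→purine, transversion)
position 8: T→G (pyrimidine→purine, transversion)
position 9: C→A (pyrimidine→purine, transversion)
position 10: C→G (pyrimidine→purine, transversion)
position 12: G→T (purine→pyrimidine, transversion)
position 15: G→C (purine→pyrimidine, transversion)
position 16: T→A (pyrimidine→purine, transversion)
position 19: G→T (purine→pyrimidine, transversion)
position 20: T→G (pyrimidine→purine, transversion)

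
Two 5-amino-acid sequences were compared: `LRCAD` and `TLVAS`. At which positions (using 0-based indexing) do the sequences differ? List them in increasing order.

Differences at position 0 (L→T), position 1 (R→L), position 2 (C→V), position 4 (D→S).

0, 1, 2, 4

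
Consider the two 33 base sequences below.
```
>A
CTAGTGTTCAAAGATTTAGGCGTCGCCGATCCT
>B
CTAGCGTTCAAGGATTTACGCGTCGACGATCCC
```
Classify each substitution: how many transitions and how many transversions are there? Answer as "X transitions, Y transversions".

Mismatches (1-based):
position 5: T→C (pyrimidine→pyrimidine, transition)
position 12: A→G (purine→purine, transition)
position 19: G→C (purine→pyrimidine, transversion)
position 26: C→A (pyrimidine→purine, transversion)
position 33: T→C (pyrimidine→pyrimidine, transition)

3 transitions, 2 transversions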